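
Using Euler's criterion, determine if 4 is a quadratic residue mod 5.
By Euler's criterion: 4^{2} ≡ 1 mod 5. Since this equals 1, 4 is a QR.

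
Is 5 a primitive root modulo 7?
ord_7(5) divides 6. For each prime q|6: 5^{3}≡6, 5^{2}≡4, none ≡ 1. So 5 has order 6 and is a primitive root mod 7.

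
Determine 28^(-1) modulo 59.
Since 59 is prime, by Fermat 28^(-1) ≡ 28^{57} ≡ 19 (mod 59). Verify: 28 × 19 = 532 ≡ 1 (mod 59)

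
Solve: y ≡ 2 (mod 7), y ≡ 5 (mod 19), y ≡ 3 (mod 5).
M = 7 × 19 × 5 = 665. M₁ = 95, y₁ ≡ 2 (mod 7). M₂ = 35, y₂ ≡ 6 (mod 19). M₃ = 133, y₃ ≡ 2 (mod 5). y = 2×95×2 + 5×35×6 + 3×133×2 ≡ 233 (mod 665)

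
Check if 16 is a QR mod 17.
By Euler's criterion: 16^{8} ≡ 1 mod 17. Since this equals 1, 16 is a QR.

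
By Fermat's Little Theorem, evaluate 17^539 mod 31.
By Fermat: 17^{30} ≡ 1 mod 31. 539 ≡ 29 mod 30. So 17^{539} ≡ 17^{29} ≡ 11 mod 31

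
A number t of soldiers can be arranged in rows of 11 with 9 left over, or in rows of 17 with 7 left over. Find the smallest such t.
M = 11 × 17 = 187. M₁ = 17, y₁ ≡ 2 mod 11. M₂ = 11, y₂ ≡ 14 mod 17. t = 9×17×2 + 7×11×14 ≡ 75 mod 187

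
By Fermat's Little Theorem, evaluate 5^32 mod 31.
By Fermat: 5^{30} ≡ 1 (mod 31). So 5^{32} = 5^{30} · 5^{2} ≡ 5^{2} ≡ 25 (mod 31)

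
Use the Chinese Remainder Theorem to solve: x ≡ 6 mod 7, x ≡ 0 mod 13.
M = 7 × 13 = 91. M₁ = 13, y₁ ≡ 6 mod 7. M₂ = 7, y₂ ≡ 2 mod 13. x = 6×13×6 + 0×7×2 ≡ 13 mod 91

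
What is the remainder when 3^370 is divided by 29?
Using Fermat: 3^{28} ≡ 1 mod 29. 370 ≡ 6 mod 28. So 3^{370} ≡ 3^{6} ≡ 4 mod 29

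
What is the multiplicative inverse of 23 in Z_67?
Since 67 is prime, by Fermat 23^(-1) ≡ 23^{65} ≡ 35 mod 67. Verify: 23 × 35 = 805 ≡ 1 mod 67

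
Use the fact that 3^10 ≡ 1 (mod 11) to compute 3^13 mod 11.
By Fermat: 3^{10} ≡ 1 (mod 11). So 3^{13} = 3^{10} · 3^{3} ≡ 3^{3} ≡ 5 (mod 11)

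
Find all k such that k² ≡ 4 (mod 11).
The square roots of 4 mod 11 are 9 and 2. Verify: 9² = 81 ≡ 4 (mod 11)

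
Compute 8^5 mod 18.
By repeated squaring (mod 18): 8^{1}≡8, 8^{2}≡10, 8^{4}≡10. Then 8^{5} = 8^{4+1} ≡ 10 × 8 ≡ 8 (mod 18)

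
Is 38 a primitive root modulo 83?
38^{41} ≡ 1 mod 83 and 41 < 82, so ord_83(38) = 41 ≠ 82 and 38 is not a primitive root.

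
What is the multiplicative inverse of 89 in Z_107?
Since 107 is prime, by Fermat 89^(-1) ≡ 89^{105} ≡ 101 (mod 107). Verify: 89 × 101 = 8989 ≡ 1 (mod 107)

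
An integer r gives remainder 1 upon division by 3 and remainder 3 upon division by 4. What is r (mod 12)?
M = 3 × 4 = 12. M₁ = 4, y₁ ≡ 1 (mod 3). M₂ = 3, y₂ ≡ 3 (mod 4). r = 1×4×1 + 3×3×3 ≡ 7 (mod 12)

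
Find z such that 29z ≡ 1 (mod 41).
Since 41 is prime, by Fermat 29^(-1) ≡ 29^{39} ≡ 17 (mod 41). Verify: 29 × 17 = 493 ≡ 1 (mod 41)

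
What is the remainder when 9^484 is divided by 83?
Using Fermat: 9^{82} ≡ 1 mod 83. 484 ≡ 74 mod 82. So 9^{484} ≡ 9^{74} ≡ 26 mod 83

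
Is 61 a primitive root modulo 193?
ord_193(61) divides 192. For each prime q|192: 61^{96}≡192, 61^{64}≡108, none ≡ 1. So 61 has order 192 and is a primitive root mod 193.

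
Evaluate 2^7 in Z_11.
By repeated squaring mod 11: 2^{1}≡2, 2^{2}≡4, 2^{4}≡5. Then 2^{7} = 2^{4+2+1} ≡ 5 × 4 × 2 ≡ 7 mod 11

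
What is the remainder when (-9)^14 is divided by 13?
Using Fermat: (-9)^{12} ≡ 1 mod 13. 14 ≡ 2 mod 12. So (-9)^{14} ≡ (-9)^{2} ≡ 3 mod 13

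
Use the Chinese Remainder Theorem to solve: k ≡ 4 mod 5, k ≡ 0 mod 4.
M = 5 × 4 = 20. M₁ = 4, y₁ ≡ 4 mod 5. M₂ = 5, y₂ ≡ 1 mod 4. k = 4×4×4 + 0×5×1 ≡ 4 mod 20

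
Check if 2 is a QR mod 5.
By Euler's criterion: 2^{2} ≡ 4 mod 5. Since this equals -1 (≡ 4), 2 is not a QR.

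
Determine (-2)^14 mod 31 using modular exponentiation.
By repeated squaring (mod 31): (-2)^{1}≡29, (-2)^{2}≡4, (-2)^{4}≡16, (-2)^{8}≡8. Then (-2)^{14} = (-2)^{8+4+2} ≡ 8 × 16 × 4 ≡ 16 (mod 31)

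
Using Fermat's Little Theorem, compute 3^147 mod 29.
By Fermat: 3^{28} ≡ 1 mod 29. 147 = 5×28 + 7. So 3^{147} ≡ 3^{7} ≡ 12 mod 29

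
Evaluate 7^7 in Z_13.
By repeated squaring (mod 13): 7^{1}≡7, 7^{2}≡10, 7^{4}≡9. Then 7^{7} = 7^{4+2+1} ≡ 9 × 10 × 7 ≡ 6 (mod 13)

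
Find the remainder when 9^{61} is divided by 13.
By Fermat: 9^{12} ≡ 1 (mod 13). 61 = 5×12 + 1. So 9^{61} ≡ 9^{1} ≡ 9 (mod 13)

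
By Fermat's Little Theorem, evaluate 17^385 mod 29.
By Fermat: 17^{28} ≡ 1 mod 29. 385 ≡ 21 mod 28. So 17^{385} ≡ 17^{21} ≡ 17 mod 29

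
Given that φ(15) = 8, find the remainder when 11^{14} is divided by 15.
By Euler: 11^{8} ≡ 1 (mod 15) since gcd(11, 15) = 1. 14 = 1×8 + 6. So 11^{14} ≡ 11^{6} ≡ 1 (mod 15)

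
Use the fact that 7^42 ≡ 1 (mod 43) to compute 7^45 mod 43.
By Fermat: 7^{42} ≡ 1 (mod 43). So 7^{45} = 7^{42} · 7^{3} ≡ 7^{3} ≡ 42 (mod 43)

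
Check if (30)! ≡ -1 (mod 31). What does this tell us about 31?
(30)! mod 31 = 30. Since this equals -1 (mod 31), Wilson confirms 31 is prime.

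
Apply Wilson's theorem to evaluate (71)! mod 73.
(72)! = (71)! × (72) ≡ -1 mod 73. So (71)! ≡ -1 × (72)^(-1) ≡ (-1)×(-1) = 1 mod 73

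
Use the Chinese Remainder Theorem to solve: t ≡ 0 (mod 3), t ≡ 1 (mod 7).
M = 3 × 7 = 21. M₁ = 7, y₁ ≡ 1 (mod 3). M₂ = 3, y₂ ≡ 5 (mod 7). t = 0×7×1 + 1×3×5 ≡ 15 (mod 21)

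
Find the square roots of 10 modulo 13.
The square roots of 10 mod 13 are 7 and 6. Verify: 7² = 49 ≡ 10 mod 13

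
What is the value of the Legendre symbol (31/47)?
(31/47) = 31^{23} mod 47 = -1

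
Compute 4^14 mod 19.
By repeated squaring mod 19: 4^{1}≡4, 4^{2}≡16, 4^{4}≡9, 4^{8}≡5. Then 4^{14} = 4^{8+4+2} ≡ 5 × 9 × 16 ≡ 17 mod 19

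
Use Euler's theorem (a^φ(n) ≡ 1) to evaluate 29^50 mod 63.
By Euler: 29^{36} ≡ 1 (mod 63) since gcd(29, 63) = 1. 50 = 1×36 + 14. So 29^{50} ≡ 29^{14} ≡ 22 (mod 63)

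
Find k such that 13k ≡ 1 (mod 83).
Since 83 is prime, by Fermat 13^(-1) ≡ 13^{81} ≡ 32 (mod 83). Verify: 13 × 32 = 416 ≡ 1 (mod 83)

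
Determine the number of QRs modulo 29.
Exactly half the non-zero residues mod a prime are QRs: (29-1)/2 = 14.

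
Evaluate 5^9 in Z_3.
Using Fermat: 5^{2} ≡ 1 (mod 3). 9 ≡ 1 (mod 2). So 5^{9} ≡ 5^{1} ≡ 2 (mod 3)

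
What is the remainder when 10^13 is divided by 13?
Using Fermat: 10^{12} ≡ 1 (mod 13). 13 ≡ 1 (mod 12). So 10^{13} ≡ 10^{1} ≡ 10 (mod 13)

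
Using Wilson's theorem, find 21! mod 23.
(22)! = (21)! × (22) ≡ -1 mod 23. So (21)! ≡ -1 × (22)^(-1) ≡ (-1)×(-1) = 1 mod 23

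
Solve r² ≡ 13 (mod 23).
The square roots of 13 mod 23 are 6 and 17. Verify: 6² = 36 ≡ 13 (mod 23)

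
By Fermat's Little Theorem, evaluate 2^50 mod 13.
By Fermat: 2^{12} ≡ 1 (mod 13). 50 = 4×12 + 2. So 2^{50} ≡ 2^{2} ≡ 4 (mod 13)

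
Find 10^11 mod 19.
By repeated squaring mod 19: 10^{1}≡10, 10^{2}≡5, 10^{4}≡6, 10^{8}≡17. Then 10^{11} = 10^{8+2+1} ≡ 17 × 5 × 10 ≡ 14 mod 19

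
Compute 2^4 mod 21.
2^{4} = 16 ≡ 16 (mod 21)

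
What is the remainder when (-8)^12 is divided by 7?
Using Fermat: (-8)^{6} ≡ 1 (mod 7). 12 ≡ 0 (mod 6). So (-8)^{12} ≡ (-8)^{0} ≡ 1 (mod 7)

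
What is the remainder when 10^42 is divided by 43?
Using Fermat: 10^{42} ≡ 1 mod 43. 42 ≡ 0 mod 42. So 10^{42} ≡ 10^{0} ≡ 1 mod 43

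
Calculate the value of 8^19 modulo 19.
Using Fermat: 8^{18} ≡ 1 (mod 19). 19 ≡ 1 (mod 18). So 8^{19} ≡ 8^{1} ≡ 8 (mod 19)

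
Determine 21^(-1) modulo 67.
Since 67 is prime, by Fermat 21^(-1) ≡ 21^{65} ≡ 16 (mod 67). Verify: 21 × 16 = 336 ≡ 1 (mod 67)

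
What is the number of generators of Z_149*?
There are φ(149-1) = φ(148) = 72 primitive roots modulo 149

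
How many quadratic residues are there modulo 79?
The squaring map on Z_79* is 2-to-1, so there are (78)/2 = 39 QRs.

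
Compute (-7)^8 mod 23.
By repeated squaring (mod 23): (-7)^{1}≡16, (-7)^{2}≡3, (-7)^{4}≡9, (-7)^{8}≡12. So (-7)^{8} ≡ 12 (mod 23)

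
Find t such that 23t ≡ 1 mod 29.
Since 29 is prime, by Fermat 23^(-1) ≡ 23^{27} ≡ 24 mod 29. Verify: 23 × 24 = 552 ≡ 1 mod 29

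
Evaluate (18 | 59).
(18/59) = 18^{29} mod 59 = -1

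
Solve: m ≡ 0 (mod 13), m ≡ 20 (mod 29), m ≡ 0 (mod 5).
M = 13 × 29 × 5 = 1885. M₁ = 145, y₁ ≡ 7 (mod 13). M₂ = 65, y₂ ≡ 25 (mod 29). M₃ = 377, y₃ ≡ 3 (mod 5). m = 0×145×7 + 20×65×25 + 0×377×3 ≡ 455 (mod 1885)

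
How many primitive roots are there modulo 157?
There are φ(157-1) = φ(156) = 48 primitive roots modulo 157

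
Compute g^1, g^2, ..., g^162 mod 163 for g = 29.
29^1, 29^2, ..., 29^{162} mod 163: [29, 26, 102, 24, 44, 135, 3, 87, 78, 143, 72, 132, 79, 9, 98, 71, 103, 53, 70, 74, 27, 131, 50, 146, 159, 47, 59, 81, 67, 150, 112, 151, 141, 14, 80, 38, 124, 10, 127, 97, 42, 77, 114, 46, 30, 55, 128, 126, 68, 16, 138, 90, 2, 58, 52, 41, 48, 88, 107, 6, 11, 156, 123, 144, 101, 158, 18, 33, 142, 43, 106, 140, 148, 54, 99, 100, 129, 155, 94, 118, 162, 134, 137, 61, 139, 119, 28, 160, 76, 85, 20, 91, 31, 84, 154, 65, 92, 60, 110, 93, 89, 136, 32, 113, 17, 4, 116, 104, 82, 96, 13, 51, 12, 22, 149, 83, 125, 39, 153, 36, 66, 121, 86, 49, 117, 133, 108, 35, 37, 95, 147, 25, 73, 161, 105, 111, 122, 115, 75, 56, 157, 152, 7, 40, 19, 62, 5, 145, 130, 21, 120, 57, 23, 15, 109, 64, 63, 34, 8, 69, 45, 1]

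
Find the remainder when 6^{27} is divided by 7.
By Fermat: 6^{6} ≡ 1 mod 7. 27 = 4×6 + 3. So 6^{27} ≡ 6^{3} ≡ 6 mod 7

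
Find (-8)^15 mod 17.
By repeated squaring mod 17: (-8)^{1}≡9, (-8)^{2}≡13, (-8)^{4}≡16, (-8)^{8}≡1. Then (-8)^{15} = (-8)^{8+4+2+1} ≡ 1 × 16 × 13 × 9 ≡ 2 mod 17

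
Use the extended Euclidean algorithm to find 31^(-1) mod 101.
Extended GCD: 31(-13) + 101(4) = 1. So 31^(-1) ≡ -13 ≡ 88 (mod 101). Verify: 31 × 88 = 2728 ≡ 1 (mod 101)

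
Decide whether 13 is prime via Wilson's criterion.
(12)! mod 13 = 12. Since 12 ≡ -1 (mod 13), 13 is prime.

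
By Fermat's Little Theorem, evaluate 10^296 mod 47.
By Fermat: 10^{46} ≡ 1 mod 47. 296 ≡ 20 mod 46. So 10^{296} ≡ 10^{20} ≡ 18 mod 47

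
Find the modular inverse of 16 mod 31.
Since 31 is prime, by Fermat 16^(-1) ≡ 16^{29} ≡ 2 (mod 31). Verify: 16 × 2 = 32 ≡ 1 (mod 31)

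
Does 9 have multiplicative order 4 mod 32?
Powers of 9 mod 32: 9^1≡9, 9^2≡17, 9^3≡25, 9^4≡1. First k with 9^k≡1 is k=4. Yes, ord_32(9) = 4.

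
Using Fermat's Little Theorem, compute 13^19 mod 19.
By Fermat: 13^{18} ≡ 1 (mod 19). So 13^{19} = 13^{18} · 13^{1} ≡ 13^{1} ≡ 13 (mod 19)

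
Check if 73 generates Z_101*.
ord_101(73) divides 100. For each prime q|100: 73^{50}≡100, 73^{20}≡95, none ≡ 1. So 73 has order 100 and is a primitive root mod 101.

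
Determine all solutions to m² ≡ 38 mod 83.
The square roots of 38 mod 83 are 11 and 72. Verify: 11² = 121 ≡ 38 mod 83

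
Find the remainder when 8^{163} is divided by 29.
By Fermat: 8^{28} ≡ 1 (mod 29). 163 = 5×28 + 23. So 8^{163} ≡ 8^{23} ≡ 14 (mod 29)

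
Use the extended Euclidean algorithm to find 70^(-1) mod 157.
Extended GCD: 70(-74) + 157(33) = 1. So 70^(-1) ≡ -74 ≡ 83 mod 157. Verify: 70 × 83 = 5810 ≡ 1 mod 157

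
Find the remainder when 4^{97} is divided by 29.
By Fermat: 4^{28} ≡ 1 mod 29. 97 = 3×28 + 13. So 4^{97} ≡ 4^{13} ≡ 22 mod 29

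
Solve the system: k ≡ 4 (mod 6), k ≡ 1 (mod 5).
M = 6 × 5 = 30. M₁ = 5, y₁ ≡ 5 (mod 6). M₂ = 6, y₂ ≡ 1 (mod 5). k = 4×5×5 + 1×6×1 ≡ 16 (mod 30)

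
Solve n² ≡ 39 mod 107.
The square roots of 39 mod 107 are 57 and 50. Verify: 57² = 3249 ≡ 39 mod 107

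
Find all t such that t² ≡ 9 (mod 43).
The square roots of 9 mod 43 are 40 and 3. Verify: 40² = 1600 ≡ 9 (mod 43)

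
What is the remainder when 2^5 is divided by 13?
By repeated squaring (mod 13): 2^{1}≡2, 2^{2}≡4, 2^{4}≡3. Then 2^{5} = 2^{4+1} ≡ 3 × 2 ≡ 6 (mod 13)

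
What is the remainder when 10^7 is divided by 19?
By repeated squaring (mod 19): 10^{1}≡10, 10^{2}≡5, 10^{4}≡6. Then 10^{7} = 10^{4+2+1} ≡ 6 × 5 × 10 ≡ 15 (mod 19)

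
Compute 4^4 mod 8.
4^{4} = 256 ≡ 0 mod 8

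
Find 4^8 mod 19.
By repeated squaring mod 19: 4^{1}≡4, 4^{2}≡16, 4^{4}≡9, 4^{8}≡5. So 4^{8} ≡ 5 mod 19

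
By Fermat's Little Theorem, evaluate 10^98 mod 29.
By Fermat: 10^{28} ≡ 1 mod 29. 98 = 3×28 + 14. So 10^{98} ≡ 10^{14} ≡ 28 mod 29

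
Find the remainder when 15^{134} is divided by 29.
By Fermat: 15^{28} ≡ 1 mod 29. 134 = 4×28 + 22. So 15^{134} ≡ 15^{22} ≡ 6 mod 29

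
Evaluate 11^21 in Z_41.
By repeated squaring (mod 41): 11^{1}≡11, 11^{2}≡39, 11^{4}≡4, 11^{8}≡16, 11^{16}≡10. Then 11^{21} = 11^{16+4+1} ≡ 10 × 4 × 11 ≡ 30 (mod 41)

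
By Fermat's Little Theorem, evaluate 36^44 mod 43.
By Fermat: 36^{42} ≡ 1 (mod 43). So 36^{44} = 36^{42} · 36^{2} ≡ 36^{2} ≡ 6 (mod 43)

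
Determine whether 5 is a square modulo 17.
By Euler's criterion: 5^{8} ≡ 16 mod 17. Since this equals -1 (≡ 16), 5 is not a QR.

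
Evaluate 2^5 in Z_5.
Using Fermat: 2^{4} ≡ 1 mod 5. 5 ≡ 1 mod 4. So 2^{5} ≡ 2^{1} ≡ 2 mod 5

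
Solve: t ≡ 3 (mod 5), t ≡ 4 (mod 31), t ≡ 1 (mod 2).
M = 5 × 31 × 2 = 310. M₁ = 62, y₁ ≡ 3 (mod 5). M₂ = 10, y₂ ≡ 28 (mod 31). M₃ = 155, y₃ ≡ 1 (mod 2). t = 3×62×3 + 4×10×28 + 1×155×1 ≡ 283 (mod 310)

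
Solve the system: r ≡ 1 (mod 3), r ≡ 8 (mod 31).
M = 3 × 31 = 93. M₁ = 31, y₁ ≡ 1 (mod 3). M₂ = 3, y₂ ≡ 21 (mod 31). r = 1×31×1 + 8×3×21 ≡ 70 (mod 93)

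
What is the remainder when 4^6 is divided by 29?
By repeated squaring (mod 29): 4^{1}≡4, 4^{2}≡16, 4^{4}≡24. Then 4^{6} = 4^{4+2} ≡ 24 × 16 ≡ 7 (mod 29)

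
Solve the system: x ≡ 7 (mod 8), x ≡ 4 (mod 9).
M = 8 × 9 = 72. M₁ = 9, y₁ ≡ 1 (mod 8). M₂ = 8, y₂ ≡ 8 (mod 9). x = 7×9×1 + 4×8×8 ≡ 31 (mod 72)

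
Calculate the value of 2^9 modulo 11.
By repeated squaring (mod 11): 2^{1}≡2, 2^{2}≡4, 2^{4}≡5, 2^{8}≡3. Then 2^{9} = 2^{8+1} ≡ 3 × 2 ≡ 6 (mod 11)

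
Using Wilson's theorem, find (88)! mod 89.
By Wilson's theorem, (88)! ≡ -1 ≡ 88 mod 89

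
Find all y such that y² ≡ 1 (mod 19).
The square roots of 1 mod 19 are 1 and 18. Verify: 1² = 1 ≡ 1 (mod 19)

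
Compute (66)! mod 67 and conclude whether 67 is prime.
(66)! mod 67 = 66. Since 66 ≡ -1 mod 67, 67 is prime.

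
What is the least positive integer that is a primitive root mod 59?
g = 2. For each prime q|58: 2^{29}≡58, 2^{2}≡4, none ≡ 1, so ord_59(2) = 58 and 2 is a primitive root.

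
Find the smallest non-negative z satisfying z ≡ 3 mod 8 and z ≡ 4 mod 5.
M = 8 × 5 = 40. M₁ = 5, y₁ ≡ 5 mod 8. M₂ = 8, y₂ ≡ 2 mod 5. z = 3×5×5 + 4×8×2 ≡ 19 mod 40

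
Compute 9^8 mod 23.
By repeated squaring mod 23: 9^{1}≡9, 9^{2}≡12, 9^{4}≡6, 9^{8}≡13. So 9^{8} ≡ 13 mod 23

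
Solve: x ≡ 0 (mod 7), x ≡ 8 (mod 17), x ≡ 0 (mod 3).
M = 7 × 17 × 3 = 357. M₁ = 51, y₁ ≡ 4 (mod 7). M₂ = 21, y₂ ≡ 13 (mod 17). M₃ = 119, y₃ ≡ 2 (mod 3). x = 0×51×4 + 8×21×13 + 0×119×2 ≡ 42 (mod 357)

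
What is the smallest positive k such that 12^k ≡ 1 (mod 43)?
Powers of 12 mod 43: 12^1≡12, 12^2≡15, 12^3≡8, 12^4≡10, 12^5≡34, 12^6≡21, 12^7≡37, 12^8≡14, 12^9≡39, 12^10≡38, 12^11≡26, 12^12≡11, 12^13≡3, 12^14≡36, 12^15≡2, 12^16≡24, 12^17≡30, 12^18≡16, 12^19≡20, 12^20≡25, 12^21≡42, 12^22≡31, 12^23≡28, 12^24≡35, 12^25≡33, 12^26≡9, 12^27≡22, 12^28≡6, 12^29≡29, 12^30≡4, 12^31≡5, 12^32≡17, 12^33≡32, 12^34≡40, 12^35≡7, 12^36≡41, 12^37≡19, 12^38≡13, 12^39≡27, 12^40≡23, 12^41≡18, 12^42≡1. ord_43(12) = 42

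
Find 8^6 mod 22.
By repeated squaring mod 22: 8^{1}≡8, 8^{2}≡20, 8^{4}≡4. Then 8^{6} = 8^{4+2} ≡ 4 × 20 ≡ 14 mod 22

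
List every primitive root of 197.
There are φ(196) = 84 primitive roots mod 197: {2, 3, 5, 8, 11, 12, 13, 17, 18, 21, 27, 30, 31, 32, 35, 38, 44, 45, 46, 48, 50, 52, 56, 57, 58, 66, 67, 71, 72, 73, 74, 75, 78, 79, 80, 82, 86, 89, 91, 94, 95, 98, 99, 102, 103, 106, 108, 111, 115, 117, 118, 119, 122, 123, 124, 125, 126, 130, 131, 139, 140, 141, 145, 147, 149, 151, 152, 153, 159, 162, 165, 166, 167, 170, 176, 179, 180, 184, 185, 186, 189, 192, 194, 195}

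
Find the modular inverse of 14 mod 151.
Since 151 is prime, by Fermat 14^(-1) ≡ 14^{149} ≡ 54 mod 151. Verify: 14 × 54 = 756 ≡ 1 mod 151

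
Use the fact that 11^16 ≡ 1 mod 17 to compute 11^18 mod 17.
By Fermat: 11^{16} ≡ 1 mod 17. So 11^{18} = 11^{16} · 11^{2} ≡ 11^{2} ≡ 2 mod 17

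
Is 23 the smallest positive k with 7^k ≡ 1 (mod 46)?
Powers of 7 mod 46: 7^1≡7, 7^2≡3, 7^3≡21, 7^4≡9, 7^5≡17, 7^6≡27, 7^7≡5, 7^8≡35, 7^9≡15, 7^10≡13, 7^11≡45, 7^12≡39, 7^13≡43, 7^14≡25, 7^15≡37, 7^16≡29, 7^17≡19, 7^18≡41, 7^19≡11, 7^20≡31, 7^21≡33, 7^22≡1. Already 7^22≡1, so the order is 22 < 23. No, the actual order is 22.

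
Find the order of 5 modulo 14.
Powers of 5 mod 14: 5^1≡5, 5^2≡11, 5^3≡13, 5^4≡9, 5^5≡3, 5^6≡1. ord_14(5) = 6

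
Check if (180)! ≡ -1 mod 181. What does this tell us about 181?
(180)! mod 181 = 180. Since this equals -1 mod 181, Wilson confirms 181 is prime.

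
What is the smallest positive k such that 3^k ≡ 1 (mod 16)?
Powers of 3 mod 16: 3^1≡3, 3^2≡9, 3^3≡11, 3^4≡1. Order = 4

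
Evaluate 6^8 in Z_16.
By repeated squaring mod 16: 6^{1}≡6, 6^{2}≡4, 6^{4}≡0, 6^{8}≡0. So 6^{8} ≡ 0 mod 16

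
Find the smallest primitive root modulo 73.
g = 5. For each prime q|72: 5^{36}≡72, 5^{24}≡8, none ≡ 1, so ord_73(5) = 72 and 5 is a primitive root.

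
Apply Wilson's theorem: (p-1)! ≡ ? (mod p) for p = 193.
By Wilson's theorem, (192)! ≡ -1 ≡ 192 (mod 193)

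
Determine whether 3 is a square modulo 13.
By Euler's criterion: 3^{6} ≡ 1 (mod 13). Since this equals 1, 3 is a QR.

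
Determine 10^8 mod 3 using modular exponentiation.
Using Fermat: 10^{2} ≡ 1 (mod 3). 8 ≡ 0 (mod 2). So 10^{8} ≡ 10^{0} ≡ 1 (mod 3)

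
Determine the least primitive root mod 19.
g = 2. For each prime q|18: 2^{9}≡18, 2^{6}≡7, none ≡ 1, so ord_19(2) = 18 and 2 is a primitive root.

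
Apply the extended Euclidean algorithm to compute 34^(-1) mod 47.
Extended GCD: 34(18) + 47(-13) = 1. So 34^(-1) ≡ 18 mod 47. Verify: 34 × 18 = 612 ≡ 1 mod 47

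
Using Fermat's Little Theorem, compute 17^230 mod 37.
By Fermat: 17^{36} ≡ 1 (mod 37). 230 ≡ 14 (mod 36). So 17^{230} ≡ 17^{14} ≡ 3 (mod 37)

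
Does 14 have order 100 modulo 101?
14^{10} ≡ 1 mod 101 and 10 < 100, so ord_101(14) = 10 ≠ 100 and 14 is not a primitive root.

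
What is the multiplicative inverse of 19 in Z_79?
Since 79 is prime, by Fermat 19^(-1) ≡ 19^{77} ≡ 25 mod 79. Verify: 19 × 25 = 475 ≡ 1 mod 79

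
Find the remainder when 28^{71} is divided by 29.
By Fermat: 28^{28} ≡ 1 mod 29. 71 = 2×28 + 15. So 28^{71} ≡ 28^{15} ≡ 28 mod 29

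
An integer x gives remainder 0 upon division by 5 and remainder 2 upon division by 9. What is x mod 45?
M = 5 × 9 = 45. M₁ = 9, y₁ ≡ 4 mod 5. M₂ = 5, y₂ ≡ 2 mod 9. x = 0×9×4 + 2×5×2 ≡ 20 mod 45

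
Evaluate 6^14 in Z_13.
Using Fermat: 6^{12} ≡ 1 mod 13. 14 ≡ 2 mod 12. So 6^{14} ≡ 6^{2} ≡ 10 mod 13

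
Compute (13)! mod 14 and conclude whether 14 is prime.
(13)! mod 14 = 0. Since 0 ≢ -1 (mod 14), 14 is not prime.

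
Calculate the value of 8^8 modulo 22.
By repeated squaring (mod 22): 8^{1}≡8, 8^{2}≡20, 8^{4}≡4, 8^{8}≡16. So 8^{8} ≡ 16 (mod 22)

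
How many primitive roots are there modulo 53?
Number of primitive roots mod 53 = φ(p-1) = φ(52) = 24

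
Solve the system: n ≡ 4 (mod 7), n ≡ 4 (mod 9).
M = 7 × 9 = 63. M₁ = 9, y₁ ≡ 4 (mod 7). M₂ = 7, y₂ ≡ 4 (mod 9). n = 4×9×4 + 4×7×4 ≡ 4 (mod 63)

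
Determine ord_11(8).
Powers of 8 mod 11: 8^1≡8, 8^2≡9, 8^3≡6, 8^4≡4, 8^5≡10, 8^6≡3, 8^7≡2, 8^8≡5, 8^9≡7, 8^10≡1. ord_11(8) = 10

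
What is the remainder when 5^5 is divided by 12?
By repeated squaring (mod 12): 5^{1}≡5, 5^{2}≡1, 5^{4}≡1. Then 5^{5} = 5^{4+1} ≡ 1 × 5 ≡ 5 (mod 12)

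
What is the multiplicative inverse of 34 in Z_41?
Since 41 is prime, by Fermat 34^(-1) ≡ 34^{39} ≡ 35 mod 41. Verify: 34 × 35 = 1190 ≡ 1 mod 41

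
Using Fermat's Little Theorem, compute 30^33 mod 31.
By Fermat: 30^{30} ≡ 1 mod 31. So 30^{33} = 30^{30} · 30^{3} ≡ 30^{3} ≡ 30 mod 31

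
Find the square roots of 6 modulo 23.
The square roots of 6 mod 23 are 12 and 11. Verify: 12² = 144 ≡ 6 mod 23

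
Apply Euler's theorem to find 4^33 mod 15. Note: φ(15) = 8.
By Euler: 4^{8} ≡ 1 mod 15 since gcd(4, 15) = 1. 33 = 4×8 + 1. So 4^{33} ≡ 4^{1} ≡ 4 mod 15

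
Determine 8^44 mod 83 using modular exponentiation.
By repeated squaring (mod 83): 8^{1}≡8, 8^{2}≡64, 8^{4}≡29, 8^{8}≡11, 8^{16}≡38, 8^{32}≡33. Then 8^{44} = 8^{32+8+4} ≡ 33 × 11 × 29 ≡ 69 (mod 83)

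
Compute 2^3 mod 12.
2^{3} = 8 ≡ 8 mod 12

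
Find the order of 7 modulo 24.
Powers of 7 mod 24: 7^1≡7, 7^2≡1. So the order of 7 is 2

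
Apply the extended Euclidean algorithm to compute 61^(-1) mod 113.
Extended GCD: 61(-50) + 113(27) = 1. So 61^(-1) ≡ -50 ≡ 63 mod 113. Verify: 61 × 63 = 3843 ≡ 1 mod 113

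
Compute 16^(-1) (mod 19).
Since 19 is prime, by Fermat 16^(-1) ≡ 16^{17} ≡ 6 (mod 19). Verify: 16 × 6 = 96 ≡ 1 (mod 19)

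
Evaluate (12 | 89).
(12/89) = 12^{44} mod 89 = -1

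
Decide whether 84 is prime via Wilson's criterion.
(83)! mod 84 = 0. Since 0 ≢ -1 (mod 84), 84 is not prime.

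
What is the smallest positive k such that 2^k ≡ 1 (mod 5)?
Powers of 2 mod 5: 2^1≡2, 2^2≡4, 2^3≡3, 2^4≡1. So the order of 2 is 4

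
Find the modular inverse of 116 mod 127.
Since 127 is prime, by Fermat 116^(-1) ≡ 116^{125} ≡ 23 (mod 127). Verify: 116 × 23 = 2668 ≡ 1 (mod 127)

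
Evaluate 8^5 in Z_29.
By repeated squaring mod 29: 8^{1}≡8, 8^{2}≡6, 8^{4}≡7. Then 8^{5} = 8^{4+1} ≡ 7 × 8 ≡ 27 mod 29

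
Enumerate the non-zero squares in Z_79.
QRs mod 79: {1, 2, 4, 5, 8, 9, 10, 11, 13, 16, 18, 19, 20, 21, 22, 23, 25, 26, 31, 32, 36, 38, 40, 42, 44, 45, 46, 49, 50, 51, 52, 55, 62, 64, 65, 67, 72, 73, 76}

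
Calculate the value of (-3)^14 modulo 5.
Using Fermat: (-3)^{4} ≡ 1 mod 5. 14 ≡ 2 mod 4. So (-3)^{14} ≡ (-3)^{2} ≡ 4 mod 5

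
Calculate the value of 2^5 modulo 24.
By repeated squaring mod 24: 2^{1}≡2, 2^{2}≡4, 2^{4}≡16. Then 2^{5} = 2^{4+1} ≡ 16 × 2 ≡ 8 mod 24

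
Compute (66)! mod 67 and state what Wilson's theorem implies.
(66)! mod 67 = 66. Since this equals -1 mod 67, Wilson confirms 67 is prime.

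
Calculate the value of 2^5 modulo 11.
By repeated squaring (mod 11): 2^{1}≡2, 2^{2}≡4, 2^{4}≡5. Then 2^{5} = 2^{4+1} ≡ 5 × 2 ≡ 10 (mod 11)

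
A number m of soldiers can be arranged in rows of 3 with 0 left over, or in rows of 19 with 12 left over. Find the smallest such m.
M = 3 × 19 = 57. M₁ = 19, y₁ ≡ 1 (mod 3). M₂ = 3, y₂ ≡ 13 (mod 19). m = 0×19×1 + 12×3×13 ≡ 12 (mod 57)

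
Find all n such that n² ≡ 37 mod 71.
The square roots of 37 mod 71 are 45 and 26. Verify: 45² = 2025 ≡ 37 mod 71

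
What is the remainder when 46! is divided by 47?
By Wilson's theorem, (46)! ≡ -1 ≡ 46 mod 47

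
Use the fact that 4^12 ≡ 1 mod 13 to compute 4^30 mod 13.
By Fermat: 4^{12} ≡ 1 mod 13. 30 = 2×12 + 6. So 4^{30} ≡ 4^{6} ≡ 1 mod 13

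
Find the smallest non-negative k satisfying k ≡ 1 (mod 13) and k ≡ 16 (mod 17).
M = 13 × 17 = 221. M₁ = 17, y₁ ≡ 10 (mod 13). M₂ = 13, y₂ ≡ 4 (mod 17). k = 1×17×10 + 16×13×4 ≡ 118 (mod 221)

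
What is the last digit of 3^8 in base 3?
By repeated squaring (mod 3): 3^{1}≡0, 3^{2}≡0, 3^{4}≡0, 3^{8}≡0. So 3^{8} ≡ 0 (mod 3)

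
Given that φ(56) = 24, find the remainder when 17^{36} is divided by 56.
By Euler: 17^{24} ≡ 1 (mod 56) since gcd(17, 56) = 1. 36 = 1×24 + 12. So 17^{36} ≡ 17^{12} ≡ 1 (mod 56)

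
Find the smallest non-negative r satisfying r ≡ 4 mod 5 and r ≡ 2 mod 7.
M = 5 × 7 = 35. M₁ = 7, y₁ ≡ 3 mod 5. M₂ = 5, y₂ ≡ 3 mod 7. r = 4×7×3 + 2×5×3 ≡ 9 mod 35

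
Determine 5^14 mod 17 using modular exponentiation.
By repeated squaring mod 17: 5^{1}≡5, 5^{2}≡8, 5^{4}≡13, 5^{8}≡16. Then 5^{14} = 5^{8+4+2} ≡ 16 × 13 × 8 ≡ 15 mod 17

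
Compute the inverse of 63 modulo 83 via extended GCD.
Extended GCD: 63(29) + 83(-22) = 1. So 63^(-1) ≡ 29 (mod 83). Verify: 63 × 29 = 1827 ≡ 1 (mod 83)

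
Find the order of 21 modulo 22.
Powers of 21 mod 22: 21^1≡21, 21^2≡1. So the order of 21 is 2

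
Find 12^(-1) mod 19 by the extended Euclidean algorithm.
Extended GCD: 12(8) + 19(-5) = 1. So 12^(-1) ≡ 8 mod 19. Verify: 12 × 8 = 96 ≡ 1 mod 19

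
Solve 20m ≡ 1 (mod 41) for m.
Since 41 is prime, by Fermat 20^(-1) ≡ 20^{39} ≡ 39 (mod 41). Verify: 20 × 39 = 780 ≡ 1 (mod 41)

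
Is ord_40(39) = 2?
Powers of 39 mod 40: 39^1≡39, 39^2≡1. First k with 39^k≡1 is k=2. Yes, ord_40(39) = 2.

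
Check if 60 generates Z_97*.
ord_97(60) divides 96. For each prime q|96: 60^{48}≡96, 60^{32}≡35, none ≡ 1. So 60 has order 96 and is a primitive root mod 97.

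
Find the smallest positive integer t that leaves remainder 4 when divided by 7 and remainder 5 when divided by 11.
M = 7 × 11 = 77. M₁ = 11, y₁ ≡ 2 mod 7. M₂ = 7, y₂ ≡ 8 mod 11. t = 4×11×2 + 5×7×8 ≡ 60 mod 77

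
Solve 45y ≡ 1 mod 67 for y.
Since 67 is prime, by Fermat 45^(-1) ≡ 45^{65} ≡ 3 mod 67. Verify: 45 × 3 = 135 ≡ 1 mod 67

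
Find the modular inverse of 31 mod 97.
Since 97 is prime, by Fermat 31^(-1) ≡ 31^{95} ≡ 72 mod 97. Verify: 31 × 72 = 2232 ≡ 1 mod 97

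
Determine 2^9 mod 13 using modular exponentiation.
By repeated squaring (mod 13): 2^{1}≡2, 2^{2}≡4, 2^{4}≡3, 2^{8}≡9. Then 2^{9} = 2^{8+1} ≡ 9 × 2 ≡ 5 (mod 13)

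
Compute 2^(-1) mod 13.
Since 13 is prime, by Fermat 2^(-1) ≡ 2^{11} ≡ 7 mod 13. Verify: 2 × 7 = 14 ≡ 1 mod 13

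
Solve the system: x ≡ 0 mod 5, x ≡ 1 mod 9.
M = 5 × 9 = 45. M₁ = 9, y₁ ≡ 4 mod 5. M₂ = 5, y₂ ≡ 2 mod 9. x = 0×9×4 + 1×5×2 ≡ 10 mod 45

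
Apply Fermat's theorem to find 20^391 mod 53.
By Fermat: 20^{52} ≡ 1 mod 53. 391 ≡ 27 mod 52. So 20^{391} ≡ 20^{27} ≡ 33 mod 53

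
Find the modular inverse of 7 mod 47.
Since 47 is prime, by Fermat 7^(-1) ≡ 7^{45} ≡ 27 mod 47. Verify: 7 × 27 = 189 ≡ 1 mod 47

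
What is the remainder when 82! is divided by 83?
By Wilson's theorem, (82)! ≡ -1 ≡ 82 mod 83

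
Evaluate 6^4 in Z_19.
6^{4} = 1296 ≡ 4 mod 19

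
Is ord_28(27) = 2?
Powers of 27 mod 28: 27^1≡27, 27^2≡1. First k with 27^k≡1 is k=2. Yes, ord_28(27) = 2.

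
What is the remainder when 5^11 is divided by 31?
By repeated squaring mod 31: 5^{1}≡5, 5^{2}≡25, 5^{4}≡5, 5^{8}≡25. Then 5^{11} = 5^{8+2+1} ≡ 25 × 25 × 5 ≡ 25 mod 31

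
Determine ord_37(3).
Powers of 3 mod 37: 3^1≡3, 3^2≡9, 3^3≡27, 3^4≡7, 3^5≡21, 3^6≡26, 3^7≡4, 3^8≡12, 3^9≡36, 3^10≡34, 3^11≡28, 3^12≡10, 3^13≡30, 3^14≡16, 3^15≡11, 3^16≡33, 3^17≡25, 3^18≡1. So the order of 3 is 18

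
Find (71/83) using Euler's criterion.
(71/83) = 71^{41} mod 83 = -1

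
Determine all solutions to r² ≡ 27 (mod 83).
The square roots of 27 mod 83 are 44 and 39. Verify: 44² = 1936 ≡ 27 (mod 83)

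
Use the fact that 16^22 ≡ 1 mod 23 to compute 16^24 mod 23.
By Fermat: 16^{22} ≡ 1 mod 23. So 16^{24} = 16^{22} · 16^{2} ≡ 16^{2} ≡ 3 mod 23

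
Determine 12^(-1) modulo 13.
Since 13 is prime, by Fermat 12^(-1) ≡ 12^{11} ≡ 12 mod 13. Verify: 12 × 12 = 144 ≡ 1 mod 13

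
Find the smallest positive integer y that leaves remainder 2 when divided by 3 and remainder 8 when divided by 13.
M = 3 × 13 = 39. M₁ = 13, y₁ ≡ 1 mod 3. M₂ = 3, y₂ ≡ 9 mod 13. y = 2×13×1 + 8×3×9 ≡ 8 mod 39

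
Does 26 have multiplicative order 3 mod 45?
Powers of 26 mod 45: 26^1≡26, 26^2≡1. Already 26^2≡1, so the order is 2 < 3. No, the actual order is 2.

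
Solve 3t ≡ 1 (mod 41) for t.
Since 41 is prime, by Fermat 3^(-1) ≡ 3^{39} ≡ 14 (mod 41). Verify: 3 × 14 = 42 ≡ 1 (mod 41)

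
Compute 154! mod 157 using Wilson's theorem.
(156)! = (154)! × (155) × (156) ≡ -1 mod 157. So (154)! ≡ -1 × [(156)(155)]^(-1) ≡ 78 mod 157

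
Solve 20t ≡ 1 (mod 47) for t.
Since 47 is prime, by Fermat 20^(-1) ≡ 20^{45} ≡ 40 (mod 47). Verify: 20 × 40 = 800 ≡ 1 (mod 47)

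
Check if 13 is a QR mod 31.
By Euler's criterion: 13^{15} ≡ 30 (mod 31). Since this equals -1 (≡ 30), 13 is not a QR.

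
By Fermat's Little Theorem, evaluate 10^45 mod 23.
By Fermat: 10^{22} ≡ 1 mod 23. 45 = 2×22 + 1. So 10^{45} ≡ 10^{1} ≡ 10 mod 23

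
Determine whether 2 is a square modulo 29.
By Euler's criterion: 2^{14} ≡ 28 mod 29. Since this equals -1 (≡ 28), 2 is not a QR.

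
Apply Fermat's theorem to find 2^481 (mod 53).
By Fermat: 2^{52} ≡ 1 (mod 53). 481 ≡ 13 (mod 52). So 2^{481} ≡ 2^{13} ≡ 30 (mod 53)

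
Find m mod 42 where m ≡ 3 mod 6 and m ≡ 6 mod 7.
M = 6 × 7 = 42. M₁ = 7, y₁ ≡ 1 mod 6. M₂ = 6, y₂ ≡ 6 mod 7. m = 3×7×1 + 6×6×6 ≡ 27 mod 42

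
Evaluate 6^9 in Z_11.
By repeated squaring (mod 11): 6^{1}≡6, 6^{2}≡3, 6^{4}≡9, 6^{8}≡4. Then 6^{9} = 6^{8+1} ≡ 4 × 6 ≡ 2 (mod 11)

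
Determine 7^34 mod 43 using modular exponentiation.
By repeated squaring mod 43: 7^{1}≡7, 7^{2}≡6, 7^{4}≡36, 7^{8}≡6, 7^{16}≡36, 7^{32}≡6. Then 7^{34} = 7^{32+2} ≡ 6 × 6 ≡ 36 mod 43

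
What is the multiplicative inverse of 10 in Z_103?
Since 103 is prime, by Fermat 10^(-1) ≡ 10^{101} ≡ 31 (mod 103). Verify: 10 × 31 = 310 ≡ 1 (mod 103)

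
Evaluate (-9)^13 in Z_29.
By repeated squaring mod 29: (-9)^{1}≡20, (-9)^{2}≡23, (-9)^{4}≡7, (-9)^{8}≡20. Then (-9)^{13} = (-9)^{8+4+1} ≡ 20 × 7 × 20 ≡ 16 mod 29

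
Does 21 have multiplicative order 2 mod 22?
Powers of 21 mod 22: 21^1≡21, 21^2≡1. First k with 21^k≡1 is k=2. Yes, ord_22(21) = 2.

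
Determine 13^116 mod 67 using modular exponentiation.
Using Fermat: 13^{66} ≡ 1 (mod 67). 116 ≡ 50 (mod 66). So 13^{116} ≡ 13^{50} ≡ 56 (mod 67)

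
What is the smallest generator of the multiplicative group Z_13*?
g = 2. Powers: [2, 4, 8, 3, 6, 12, 11, 9, ...] generates all 12 non-zero residues.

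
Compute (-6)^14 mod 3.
By repeated squaring mod 3: (-6)^{1}≡0, (-6)^{2}≡0, (-6)^{4}≡0, (-6)^{8}≡0. Then (-6)^{14} = (-6)^{8+4+2} ≡ 0 × 0 × 0 ≡ 0 mod 3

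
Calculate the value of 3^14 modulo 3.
By repeated squaring (mod 3): 3^{1}≡0, 3^{2}≡0, 3^{4}≡0, 3^{8}≡0. Then 3^{14} = 3^{8+4+2} ≡ 0 × 0 × 0 ≡ 0 (mod 3)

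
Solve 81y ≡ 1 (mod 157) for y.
Since 157 is prime, by Fermat 81^(-1) ≡ 81^{155} ≡ 126 (mod 157). Verify: 81 × 126 = 10206 ≡ 1 (mod 157)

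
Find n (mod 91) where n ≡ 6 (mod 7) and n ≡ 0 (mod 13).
M = 7 × 13 = 91. M₁ = 13, y₁ ≡ 6 (mod 7). M₂ = 7, y₂ ≡ 2 (mod 13). n = 6×13×6 + 0×7×2 ≡ 13 (mod 91)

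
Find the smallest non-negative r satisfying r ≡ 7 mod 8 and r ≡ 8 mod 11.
M = 8 × 11 = 88. M₁ = 11, y₁ ≡ 3 mod 8. M₂ = 8, y₂ ≡ 7 mod 11. r = 7×11×3 + 8×8×7 ≡ 63 mod 88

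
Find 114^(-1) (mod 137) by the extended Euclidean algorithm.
Extended GCD: 114(-6) + 137(5) = 1. So 114^(-1) ≡ -6 ≡ 131 (mod 137). Verify: 114 × 131 = 14934 ≡ 1 (mod 137)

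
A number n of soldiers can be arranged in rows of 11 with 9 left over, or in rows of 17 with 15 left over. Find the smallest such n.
M = 11 × 17 = 187. M₁ = 17, y₁ ≡ 2 mod 11. M₂ = 11, y₂ ≡ 14 mod 17. n = 9×17×2 + 15×11×14 ≡ 185 mod 187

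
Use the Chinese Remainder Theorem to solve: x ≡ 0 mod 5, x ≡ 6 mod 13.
M = 5 × 13 = 65. M₁ = 13, y₁ ≡ 2 mod 5. M₂ = 5, y₂ ≡ 8 mod 13. x = 0×13×2 + 6×5×8 ≡ 45 mod 65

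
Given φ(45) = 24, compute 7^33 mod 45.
By Euler: 7^{24} ≡ 1 (mod 45) since gcd(7, 45) = 1. 33 = 1×24 + 9. So 7^{33} ≡ 7^{9} ≡ 37 (mod 45)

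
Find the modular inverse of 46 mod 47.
Since 47 is prime, by Fermat 46^(-1) ≡ 46^{45} ≡ 46 mod 47. Verify: 46 × 46 = 2116 ≡ 1 mod 47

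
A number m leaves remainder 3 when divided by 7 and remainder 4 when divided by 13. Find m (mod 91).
M = 7 × 13 = 91. M₁ = 13, y₁ ≡ 6 (mod 7). M₂ = 7, y₂ ≡ 2 (mod 13). m = 3×13×6 + 4×7×2 ≡ 17 (mod 91)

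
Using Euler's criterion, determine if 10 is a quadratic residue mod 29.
By Euler's criterion: 10^{14} ≡ 28 (mod 29). Since this equals -1 (≡ 28), 10 is not a QR.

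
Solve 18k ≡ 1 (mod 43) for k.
Since 43 is prime, by Fermat 18^(-1) ≡ 18^{41} ≡ 12 (mod 43). Verify: 18 × 12 = 216 ≡ 1 (mod 43)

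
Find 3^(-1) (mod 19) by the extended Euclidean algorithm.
Extended GCD: 3(-6) + 19(1) = 1. So 3^(-1) ≡ -6 ≡ 13 (mod 19). Verify: 3 × 13 = 39 ≡ 1 (mod 19)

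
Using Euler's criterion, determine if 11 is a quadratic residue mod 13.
By Euler's criterion: 11^{6} ≡ 12 (mod 13). Since this equals -1 (≡ 12), 11 is not a QR.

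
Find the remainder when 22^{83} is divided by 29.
By Fermat: 22^{28} ≡ 1 mod 29. 83 = 2×28 + 27. So 22^{83} ≡ 22^{27} ≡ 4 mod 29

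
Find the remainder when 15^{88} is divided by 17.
By Fermat: 15^{16} ≡ 1 (mod 17). 88 = 5×16 + 8. So 15^{88} ≡ 15^{8} ≡ 1 (mod 17)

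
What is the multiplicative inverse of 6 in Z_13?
Since 13 is prime, by Fermat 6^(-1) ≡ 6^{11} ≡ 11 (mod 13). Verify: 6 × 11 = 66 ≡ 1 (mod 13)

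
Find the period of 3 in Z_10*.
Powers of 3 mod 10: 3^1≡3, 3^2≡9, 3^3≡7, 3^4≡1. Order = 4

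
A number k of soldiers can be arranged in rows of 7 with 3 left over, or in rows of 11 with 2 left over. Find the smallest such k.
M = 7 × 11 = 77. M₁ = 11, y₁ ≡ 2 (mod 7). M₂ = 7, y₂ ≡ 8 (mod 11). k = 3×11×2 + 2×7×8 ≡ 24 (mod 77)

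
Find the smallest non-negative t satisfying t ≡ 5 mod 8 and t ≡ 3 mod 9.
M = 8 × 9 = 72. M₁ = 9, y₁ ≡ 1 mod 8. M₂ = 8, y₂ ≡ 8 mod 9. t = 5×9×1 + 3×8×8 ≡ 21 mod 72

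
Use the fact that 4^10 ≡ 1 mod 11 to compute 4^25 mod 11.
By Fermat: 4^{10} ≡ 1 mod 11. 25 = 2×10 + 5. So 4^{25} ≡ 4^{5} ≡ 1 mod 11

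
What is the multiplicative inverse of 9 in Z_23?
Since 23 is prime, by Fermat 9^(-1) ≡ 9^{21} ≡ 18 mod 23. Verify: 9 × 18 = 162 ≡ 1 mod 23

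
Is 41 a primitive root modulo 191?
41^{38} ≡ 1 (mod 191) and 38 < 190, so ord_191(41) = 38 ≠ 190 and 41 is not a primitive root.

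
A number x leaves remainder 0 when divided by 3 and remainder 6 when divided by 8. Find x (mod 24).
M = 3 × 8 = 24. M₁ = 8, y₁ ≡ 2 (mod 3). M₂ = 3, y₂ ≡ 3 (mod 8). x = 0×8×2 + 6×3×3 ≡ 6 (mod 24)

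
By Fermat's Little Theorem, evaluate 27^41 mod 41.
By Fermat: 27^{40} ≡ 1 (mod 41). So 27^{41} = 27^{40} · 27^{1} ≡ 27^{1} ≡ 27 (mod 41)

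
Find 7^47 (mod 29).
Using Fermat: 7^{28} ≡ 1 (mod 29). 47 ≡ 19 (mod 28). So 7^{47} ≡ 7^{19} ≡ 16 (mod 29)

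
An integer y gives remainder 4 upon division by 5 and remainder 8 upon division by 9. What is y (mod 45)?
M = 5 × 9 = 45. M₁ = 9, y₁ ≡ 4 (mod 5). M₂ = 5, y₂ ≡ 2 (mod 9). y = 4×9×4 + 8×5×2 ≡ 44 (mod 45)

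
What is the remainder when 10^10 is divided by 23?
By repeated squaring (mod 23): 10^{1}≡10, 10^{2}≡8, 10^{4}≡18, 10^{8}≡2. Then 10^{10} = 10^{8+2} ≡ 2 × 8 ≡ 16 (mod 23)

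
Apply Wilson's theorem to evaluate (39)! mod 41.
(40)! = (39)! × (40) ≡ -1 mod 41. So (39)! ≡ -1 × (40)^(-1) ≡ (-1)×(-1) = 1 mod 41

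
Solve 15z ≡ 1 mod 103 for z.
Since 103 is prime, by Fermat 15^(-1) ≡ 15^{101} ≡ 55 mod 103. Verify: 15 × 55 = 825 ≡ 1 mod 103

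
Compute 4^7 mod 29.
By repeated squaring (mod 29): 4^{1}≡4, 4^{2}≡16, 4^{4}≡24. Then 4^{7} = 4^{4+2+1} ≡ 24 × 16 × 4 ≡ 28 (mod 29)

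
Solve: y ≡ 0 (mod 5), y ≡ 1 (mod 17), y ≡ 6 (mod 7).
M = 5 × 17 × 7 = 595. M₁ = 119, y₁ ≡ 4 (mod 5). M₂ = 35, y₂ ≡ 1 (mod 17). M₃ = 85, y₃ ≡ 1 (mod 7). y = 0×119×4 + 1×35×1 + 6×85×1 ≡ 545 (mod 595)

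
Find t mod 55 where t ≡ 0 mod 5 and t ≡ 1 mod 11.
M = 5 × 11 = 55. M₁ = 11, y₁ ≡ 1 mod 5. M₂ = 5, y₂ ≡ 9 mod 11. t = 0×11×1 + 1×5×9 ≡ 45 mod 55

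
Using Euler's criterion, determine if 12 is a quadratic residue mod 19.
By Euler's criterion: 12^{9} ≡ 18 (mod 19). Since this equals -1 (≡ 18), 12 is not a QR.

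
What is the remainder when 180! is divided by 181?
By Wilson's theorem, (180)! ≡ -1 ≡ 180 (mod 181)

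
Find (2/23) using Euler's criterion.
(2/23) = 2^{11} mod 23 = 1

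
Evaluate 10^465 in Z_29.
Using Fermat: 10^{28} ≡ 1 (mod 29). 465 ≡ 17 (mod 28). So 10^{465} ≡ 10^{17} ≡ 15 (mod 29)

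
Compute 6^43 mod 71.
By repeated squaring mod 71: 6^{1}≡6, 6^{2}≡36, 6^{4}≡18, 6^{8}≡40, 6^{16}≡38, 6^{32}≡24. Then 6^{43} = 6^{32+8+2+1} ≡ 24 × 40 × 36 × 6 ≡ 40 mod 71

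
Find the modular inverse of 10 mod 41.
Since 41 is prime, by Fermat 10^(-1) ≡ 10^{39} ≡ 37 (mod 41). Verify: 10 × 37 = 370 ≡ 1 (mod 41)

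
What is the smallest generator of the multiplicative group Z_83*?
g = 2. For each prime q|82: 2^{41}≡82, 2^{2}≡4, none ≡ 1, so ord_83(2) = 82 and 2 is a primitive root.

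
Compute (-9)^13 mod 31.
By repeated squaring mod 31: (-9)^{1}≡22, (-9)^{2}≡19, (-9)^{4}≡20, (-9)^{8}≡28. Then (-9)^{13} = (-9)^{8+4+1} ≡ 28 × 20 × 22 ≡ 13 mod 31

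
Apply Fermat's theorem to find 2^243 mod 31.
By Fermat: 2^{30} ≡ 1 mod 31. 243 ≡ 3 mod 30. So 2^{243} ≡ 2^{3} ≡ 8 mod 31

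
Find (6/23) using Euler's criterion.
(6/23) = 6^{11} mod 23 = 1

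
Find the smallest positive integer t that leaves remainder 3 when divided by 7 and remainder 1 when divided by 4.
M = 7 × 4 = 28. M₁ = 4, y₁ ≡ 2 (mod 7). M₂ = 7, y₂ ≡ 3 (mod 4). t = 3×4×2 + 1×7×3 ≡ 17 (mod 28)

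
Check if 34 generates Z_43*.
ord_43(34) divides 42. For each prime q|42: 34^{21}≡42, 34^{14}≡6, 34^{6}≡4, none ≡ 1. So 34 has order 42 and is a primitive root mod 43.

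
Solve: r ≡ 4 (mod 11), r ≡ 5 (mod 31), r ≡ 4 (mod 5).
M = 11 × 31 × 5 = 1705. M₁ = 155, y₁ ≡ 1 (mod 11). M₂ = 55, y₂ ≡ 22 (mod 31). M₃ = 341, y₃ ≡ 1 (mod 5). r = 4×155×1 + 5×55×22 + 4×341×1 ≡ 1214 (mod 1705)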